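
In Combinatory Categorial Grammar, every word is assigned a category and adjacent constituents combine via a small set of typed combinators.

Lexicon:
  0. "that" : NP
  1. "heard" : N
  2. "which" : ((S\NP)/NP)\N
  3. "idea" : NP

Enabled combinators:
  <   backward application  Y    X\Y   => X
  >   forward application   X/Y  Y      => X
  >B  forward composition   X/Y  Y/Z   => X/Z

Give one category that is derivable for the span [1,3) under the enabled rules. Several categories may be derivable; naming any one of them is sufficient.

(S\NP)/NP

[0,4] S   <
  [0,1] "that" : NP
  [1,4] S\NP   >
    [1,3] (S\NP)/NP   <
      [1,2] "heard" : N
      [2,3] "which" : ((S\NP)/NP)\N
    [3,4] "idea" : NP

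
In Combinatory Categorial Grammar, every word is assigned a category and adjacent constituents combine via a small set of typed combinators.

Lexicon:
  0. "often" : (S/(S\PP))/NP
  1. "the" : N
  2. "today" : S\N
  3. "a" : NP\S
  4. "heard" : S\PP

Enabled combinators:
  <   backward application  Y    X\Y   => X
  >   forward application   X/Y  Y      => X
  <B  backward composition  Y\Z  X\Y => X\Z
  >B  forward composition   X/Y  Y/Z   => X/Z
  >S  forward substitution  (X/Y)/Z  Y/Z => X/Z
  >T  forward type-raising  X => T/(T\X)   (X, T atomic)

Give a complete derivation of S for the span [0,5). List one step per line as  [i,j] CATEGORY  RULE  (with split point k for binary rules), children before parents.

[0,1] (S/(S\PP))/NP  lex  "often"
[1,2] N  lex  "the"
[1,2] NP/(NP\N)  >T
[2,3] S\N  lex  "today"
[3,4] NP\S  lex  "a"
[2,4] NP\N  <B  k=3
[1,4] NP  >  k=2
[0,4] S/(S\PP)  >  k=1
[4,5] S\PP  lex  "heard"
[0,5] S  >  k=4

[0,5] S   >
  [0,4] S/(S\PP)   >
    [0,1] "often" : (S/(S\PP))/NP
    [1,4] NP   >
      [1,2] NP/(NP\N)   >T
        [1,2] "the" : N
      [2,4] NP\N   <B
        [2,3] "today" : S\N
        [3,4] "a" : NP\S
  [4,5] "heard" : S\PP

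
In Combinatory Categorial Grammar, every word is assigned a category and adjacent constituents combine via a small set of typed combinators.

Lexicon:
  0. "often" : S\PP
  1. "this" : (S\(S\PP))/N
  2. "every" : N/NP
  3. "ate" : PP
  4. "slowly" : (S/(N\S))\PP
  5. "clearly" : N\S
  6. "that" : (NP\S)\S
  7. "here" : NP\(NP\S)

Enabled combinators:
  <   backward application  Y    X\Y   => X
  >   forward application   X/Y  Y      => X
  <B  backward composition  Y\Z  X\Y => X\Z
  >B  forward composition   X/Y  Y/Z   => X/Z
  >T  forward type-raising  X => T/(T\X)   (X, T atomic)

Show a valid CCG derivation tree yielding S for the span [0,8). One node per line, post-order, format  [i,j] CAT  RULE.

[0,8] S   <
  [0,1] "often" : S\PP
  [1,8] S\(S\PP)   >
    [1,2] "this" : (S\(S\PP))/N
    [2,8] N   >
      [2,3] "every" : N/NP
      [3,8] NP   <
        [3,7] NP\S   <
          [3,6] S   >
            [3,5] S/(N\S)   <
              [3,4] "ate" : PP
              [4,5] "slowly" : (S/(N\S))\PP
            [5,6] "clearly" : N\S
          [6,7] "that" : (NP\S)\S
        [7,8] "here" : NP\(NP\S)

[0,1] S\PP  lex  "often"
[1,2] (S\(S\PP))/N  lex  "this"
[2,3] N/NP  lex  "every"
[3,4] PP  lex  "ate"
[4,5] (S/(N\S))\PP  lex  "slowly"
[3,5] S/(N\S)  <  k=4
[5,6] N\S  lex  "clearly"
[3,6] S  >  k=5
[6,7] (NP\S)\S  lex  "that"
[3,7] NP\S  <  k=6
[7,8] NP\(NP\S)  lex  "here"
[3,8] NP  <  k=7
[2,8] N  >  k=3
[1,8] S\(S\PP)  >  k=2
[0,8] S  <  k=1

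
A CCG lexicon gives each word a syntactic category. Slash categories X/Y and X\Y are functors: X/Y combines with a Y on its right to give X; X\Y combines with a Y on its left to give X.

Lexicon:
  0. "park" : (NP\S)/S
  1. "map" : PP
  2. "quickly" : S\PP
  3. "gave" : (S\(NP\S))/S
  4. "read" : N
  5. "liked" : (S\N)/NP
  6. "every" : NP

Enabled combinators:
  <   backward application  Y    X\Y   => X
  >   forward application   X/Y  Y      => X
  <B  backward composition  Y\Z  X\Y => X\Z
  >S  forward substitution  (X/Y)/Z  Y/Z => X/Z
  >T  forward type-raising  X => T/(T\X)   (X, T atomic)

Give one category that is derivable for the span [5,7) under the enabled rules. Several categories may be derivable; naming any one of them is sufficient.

[0,7] S   <
  [0,3] NP\S   >
    [0,1] "park" : (NP\S)/S
    [1,3] S   <
      [1,2] "map" : PP
      [2,3] "quickly" : S\PP
  [3,7] S\(NP\S)   >
    [3,4] "gave" : (S\(NP\S))/S
    [4,7] S   <
      [4,5] "read" : N
      [5,7] S\N   >
        [5,6] "liked" : (S\N)/NP
        [6,7] "every" : NP

S\N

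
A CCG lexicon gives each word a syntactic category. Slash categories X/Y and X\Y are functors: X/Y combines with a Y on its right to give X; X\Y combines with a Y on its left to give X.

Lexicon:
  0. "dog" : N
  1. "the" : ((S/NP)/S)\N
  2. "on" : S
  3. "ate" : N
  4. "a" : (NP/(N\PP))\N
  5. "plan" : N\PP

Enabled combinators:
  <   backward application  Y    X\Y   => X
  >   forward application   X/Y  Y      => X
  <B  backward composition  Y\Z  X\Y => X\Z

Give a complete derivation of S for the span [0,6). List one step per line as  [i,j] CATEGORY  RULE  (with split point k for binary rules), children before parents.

[0,6] S   >
  [0,3] S/NP   >
    [0,2] (S/NP)/S   <
      [0,1] "dog" : N
      [1,2] "the" : ((S/NP)/S)\N
    [2,3] "on" : S
  [3,6] NP   >
    [3,5] NP/(N\PP)   <
      [3,4] "ate" : N
      [4,5] "a" : (NP/(N\PP))\N
    [5,6] "plan" : N\PP

[0,1] N  lex  "dog"
[1,2] ((S/NP)/S)\N  lex  "the"
[0,2] (S/NP)/S  <  k=1
[2,3] S  lex  "on"
[0,3] S/NP  >  k=2
[3,4] N  lex  "ate"
[4,5] (NP/(N\PP))\N  lex  "a"
[3,5] NP/(N\PP)  <  k=4
[5,6] N\PP  lex  "plan"
[3,6] NP  >  k=5
[0,6] S  >  k=3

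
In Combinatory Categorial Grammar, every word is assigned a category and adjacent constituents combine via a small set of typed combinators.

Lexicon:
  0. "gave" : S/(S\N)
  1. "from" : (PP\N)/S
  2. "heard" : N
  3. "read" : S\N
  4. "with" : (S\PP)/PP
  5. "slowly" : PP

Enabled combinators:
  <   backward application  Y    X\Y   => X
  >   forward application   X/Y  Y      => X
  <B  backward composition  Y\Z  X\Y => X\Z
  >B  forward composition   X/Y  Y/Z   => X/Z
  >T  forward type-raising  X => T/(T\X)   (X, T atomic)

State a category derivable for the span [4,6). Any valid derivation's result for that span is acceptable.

[0,6] S   >
  [0,1] "gave" : S/(S\N)
  [1,6] S\N   <B
    [1,4] PP\N   >
      [1,2] "from" : (PP\N)/S
      [2,4] S   <
        [2,3] "heard" : N
        [3,4] "read" : S\N
    [4,6] S\PP   >
      [4,5] "with" : (S\PP)/PP
      [5,6] "slowly" : PP

S\PP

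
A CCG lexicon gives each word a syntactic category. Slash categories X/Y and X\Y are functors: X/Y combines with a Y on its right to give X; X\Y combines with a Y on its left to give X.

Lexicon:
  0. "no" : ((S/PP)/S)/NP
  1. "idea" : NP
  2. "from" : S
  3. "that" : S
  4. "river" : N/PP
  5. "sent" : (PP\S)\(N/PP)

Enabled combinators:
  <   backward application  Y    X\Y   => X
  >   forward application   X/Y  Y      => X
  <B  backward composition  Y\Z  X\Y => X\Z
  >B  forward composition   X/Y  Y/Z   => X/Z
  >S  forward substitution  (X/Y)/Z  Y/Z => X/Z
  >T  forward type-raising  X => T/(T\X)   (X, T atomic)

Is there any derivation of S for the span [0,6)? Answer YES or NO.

YES

[0,6] S   >
  [0,3] S/PP   >
    [0,2] (S/PP)/S   >
      [0,1] "no" : ((S/PP)/S)/NP
      [1,2] "idea" : NP
    [2,3] "from" : S
  [3,6] PP   <
    [3,4] "that" : S
    [4,6] PP\S   <
      [4,5] "river" : N/PP
      [5,6] "sent" : (PP\S)\(N/PP)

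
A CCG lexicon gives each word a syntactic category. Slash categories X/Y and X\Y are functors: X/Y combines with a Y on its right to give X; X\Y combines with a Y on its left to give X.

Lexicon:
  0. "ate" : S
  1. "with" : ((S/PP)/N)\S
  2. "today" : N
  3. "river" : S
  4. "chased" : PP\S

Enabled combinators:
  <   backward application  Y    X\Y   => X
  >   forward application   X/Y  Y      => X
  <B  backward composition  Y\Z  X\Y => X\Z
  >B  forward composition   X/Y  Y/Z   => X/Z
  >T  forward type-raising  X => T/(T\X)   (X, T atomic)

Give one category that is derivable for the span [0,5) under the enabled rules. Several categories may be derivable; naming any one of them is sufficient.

S

[0,5] S   >
  [0,3] S/PP   >
    [0,2] (S/PP)/N   <
      [0,1] "ate" : S
      [1,2] "with" : ((S/PP)/N)\S
    [2,3] "today" : N
  [3,5] PP   >
    [3,4] PP/(PP\S)   >T
      [3,4] "river" : S
    [4,5] "chased" : PP\S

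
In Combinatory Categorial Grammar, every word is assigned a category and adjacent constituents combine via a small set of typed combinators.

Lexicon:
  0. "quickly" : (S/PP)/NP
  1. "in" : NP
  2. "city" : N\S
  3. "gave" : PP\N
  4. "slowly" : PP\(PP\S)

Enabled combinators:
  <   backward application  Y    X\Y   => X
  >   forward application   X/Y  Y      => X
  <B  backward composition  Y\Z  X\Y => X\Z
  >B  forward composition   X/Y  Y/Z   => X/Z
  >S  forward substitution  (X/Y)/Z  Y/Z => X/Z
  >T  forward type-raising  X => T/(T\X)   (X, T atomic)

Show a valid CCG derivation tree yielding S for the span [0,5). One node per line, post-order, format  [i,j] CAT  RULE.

[0,1] (S/PP)/NP  lex  "quickly"
[1,2] NP  lex  "in"
[0,2] S/PP  >  k=1
[2,3] N\S  lex  "city"
[3,4] PP\N  lex  "gave"
[2,4] PP\S  <B  k=3
[4,5] PP\(PP\S)  lex  "slowly"
[2,5] PP  <  k=4
[0,5] S  >  k=2

[0,5] S   >
  [0,2] S/PP   >
    [0,1] "quickly" : (S/PP)/NP
    [1,2] "in" : NP
  [2,5] PP   <
    [2,4] PP\S   <B
      [2,3] "city" : N\S
      [3,4] "gave" : PP\N
    [4,5] "slowly" : PP\(PP\S)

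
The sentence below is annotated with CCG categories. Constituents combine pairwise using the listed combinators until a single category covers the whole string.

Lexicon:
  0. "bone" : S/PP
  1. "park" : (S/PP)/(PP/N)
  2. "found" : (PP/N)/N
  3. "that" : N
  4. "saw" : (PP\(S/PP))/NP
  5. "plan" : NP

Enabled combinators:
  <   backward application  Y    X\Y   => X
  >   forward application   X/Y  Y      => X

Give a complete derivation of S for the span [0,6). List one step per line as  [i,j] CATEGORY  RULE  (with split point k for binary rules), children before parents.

[0,6] S   >
  [0,1] "bone" : S/PP
  [1,6] PP   <
    [1,4] S/PP   >
      [1,2] "park" : (S/PP)/(PP/N)
      [2,4] PP/N   >
        [2,3] "found" : (PP/N)/N
        [3,4] "that" : N
    [4,6] PP\(S/PP)   >
      [4,5] "saw" : (PP\(S/PP))/NP
      [5,6] "plan" : NP

[0,1] S/PP  lex  "bone"
[1,2] (S/PP)/(PP/N)  lex  "park"
[2,3] (PP/N)/N  lex  "found"
[3,4] N  lex  "that"
[2,4] PP/N  >  k=3
[1,4] S/PP  >  k=2
[4,5] (PP\(S/PP))/NP  lex  "saw"
[5,6] NP  lex  "plan"
[4,6] PP\(S/PP)  >  k=5
[1,6] PP  <  k=4
[0,6] S  >  k=1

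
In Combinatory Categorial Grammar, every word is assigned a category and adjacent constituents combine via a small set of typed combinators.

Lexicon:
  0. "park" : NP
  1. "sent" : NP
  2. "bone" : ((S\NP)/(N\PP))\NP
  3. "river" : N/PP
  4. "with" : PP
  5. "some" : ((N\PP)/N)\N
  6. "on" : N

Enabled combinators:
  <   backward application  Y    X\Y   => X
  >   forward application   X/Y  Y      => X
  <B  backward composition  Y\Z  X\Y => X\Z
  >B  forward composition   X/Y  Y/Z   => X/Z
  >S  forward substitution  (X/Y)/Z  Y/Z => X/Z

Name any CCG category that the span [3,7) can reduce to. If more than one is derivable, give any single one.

N\PP

[0,7] S   <
  [0,1] "park" : NP
  [1,7] S\NP   >
    [1,3] (S\NP)/(N\PP)   <
      [1,2] "sent" : NP
      [2,3] "bone" : ((S\NP)/(N\PP))\NP
    [3,7] N\PP   >
      [3,6] (N\PP)/N   <
        [3,5] N   >
          [3,4] "river" : N/PP
          [4,5] "with" : PP
        [5,6] "some" : ((N\PP)/N)\N
      [6,7] "on" : N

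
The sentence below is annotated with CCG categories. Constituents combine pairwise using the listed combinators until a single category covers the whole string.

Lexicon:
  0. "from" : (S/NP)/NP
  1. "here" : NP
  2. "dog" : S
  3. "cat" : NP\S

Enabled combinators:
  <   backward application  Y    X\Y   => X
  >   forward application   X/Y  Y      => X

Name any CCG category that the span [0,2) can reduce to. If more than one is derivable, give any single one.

[0,4] S   >
  [0,2] S/NP   >
    [0,1] "from" : (S/NP)/NP
    [1,2] "here" : NP
  [2,4] NP   <
    [2,3] "dog" : S
    [3,4] "cat" : NP\S

S/NP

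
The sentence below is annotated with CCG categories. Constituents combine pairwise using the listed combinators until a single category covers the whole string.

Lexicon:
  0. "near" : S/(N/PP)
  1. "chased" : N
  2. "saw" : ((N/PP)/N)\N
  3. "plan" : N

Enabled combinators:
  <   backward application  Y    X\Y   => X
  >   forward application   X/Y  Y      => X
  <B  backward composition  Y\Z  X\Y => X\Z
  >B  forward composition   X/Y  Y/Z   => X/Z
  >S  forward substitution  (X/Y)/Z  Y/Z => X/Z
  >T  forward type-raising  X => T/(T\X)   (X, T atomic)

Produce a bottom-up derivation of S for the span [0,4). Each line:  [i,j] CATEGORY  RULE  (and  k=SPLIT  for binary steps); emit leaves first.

[0,4] S   >
  [0,1] "near" : S/(N/PP)
  [1,4] N/PP   >
    [1,3] (N/PP)/N   <
      [1,2] "chased" : N
      [2,3] "saw" : ((N/PP)/N)\N
    [3,4] "plan" : N

[0,1] S/(N/PP)  lex  "near"
[1,2] N  lex  "chased"
[2,3] ((N/PP)/N)\N  lex  "saw"
[1,3] (N/PP)/N  <  k=2
[3,4] N  lex  "plan"
[1,4] N/PP  >  k=3
[0,4] S  >  k=1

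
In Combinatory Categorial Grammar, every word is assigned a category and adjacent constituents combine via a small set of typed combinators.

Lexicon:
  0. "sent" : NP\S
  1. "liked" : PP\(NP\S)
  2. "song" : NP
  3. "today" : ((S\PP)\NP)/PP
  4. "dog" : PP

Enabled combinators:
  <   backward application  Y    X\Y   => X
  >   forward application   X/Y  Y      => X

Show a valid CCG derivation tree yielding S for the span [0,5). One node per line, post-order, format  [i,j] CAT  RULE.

[0,1] NP\S  lex  "sent"
[1,2] PP\(NP\S)  lex  "liked"
[0,2] PP  <  k=1
[2,3] NP  lex  "song"
[3,4] ((S\PP)\NP)/PP  lex  "today"
[4,5] PP  lex  "dog"
[3,5] (S\PP)\NP  >  k=4
[2,5] S\PP  <  k=3
[0,5] S  <  k=2

[0,5] S   <
  [0,2] PP   <
    [0,1] "sent" : NP\S
    [1,2] "liked" : PP\(NP\S)
  [2,5] S\PP   <
    [2,3] "song" : NP
    [3,5] (S\PP)\NP   >
      [3,4] "today" : ((S\PP)\NP)/PP
      [4,5] "dog" : PP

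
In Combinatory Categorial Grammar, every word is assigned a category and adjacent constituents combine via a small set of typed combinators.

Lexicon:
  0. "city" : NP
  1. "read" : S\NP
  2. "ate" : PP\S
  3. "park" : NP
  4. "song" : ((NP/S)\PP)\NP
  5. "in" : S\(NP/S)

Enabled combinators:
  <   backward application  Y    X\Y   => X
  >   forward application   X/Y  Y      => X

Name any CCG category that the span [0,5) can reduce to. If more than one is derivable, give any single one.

NP/S

[0,6] S   <
  [0,5] NP/S   <
    [0,3] PP   <
      [0,2] S   <
        [0,1] "city" : NP
        [1,2] "read" : S\NP
      [2,3] "ate" : PP\S
    [3,5] (NP/S)\PP   <
      [3,4] "park" : NP
      [4,5] "song" : ((NP/S)\PP)\NP
  [5,6] "in" : S\(NP/S)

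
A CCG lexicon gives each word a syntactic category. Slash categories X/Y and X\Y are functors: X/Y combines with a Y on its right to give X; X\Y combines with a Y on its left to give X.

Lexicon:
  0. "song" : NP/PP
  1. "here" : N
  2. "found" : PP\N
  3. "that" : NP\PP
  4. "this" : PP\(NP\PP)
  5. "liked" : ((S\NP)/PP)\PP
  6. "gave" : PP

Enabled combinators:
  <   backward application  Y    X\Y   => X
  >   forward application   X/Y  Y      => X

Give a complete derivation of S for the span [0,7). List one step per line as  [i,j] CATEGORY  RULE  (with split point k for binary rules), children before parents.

[0,1] NP/PP  lex  "song"
[1,2] N  lex  "here"
[2,3] PP\N  lex  "found"
[1,3] PP  <  k=2
[0,3] NP  >  k=1
[3,4] NP\PP  lex  "that"
[4,5] PP\(NP\PP)  lex  "this"
[3,5] PP  <  k=4
[5,6] ((S\NP)/PP)\PP  lex  "liked"
[3,6] (S\NP)/PP  <  k=5
[6,7] PP  lex  "gave"
[3,7] S\NP  >  k=6
[0,7] S  <  k=3

[0,7] S   <
  [0,3] NP   >
    [0,1] "song" : NP/PP
    [1,3] PP   <
      [1,2] "here" : N
      [2,3] "found" : PP\N
  [3,7] S\NP   >
    [3,6] (S\NP)/PP   <
      [3,5] PP   <
        [3,4] "that" : NP\PP
        [4,5] "this" : PP\(NP\PP)
      [5,6] "liked" : ((S\NP)/PP)\PP
    [6,7] "gave" : PP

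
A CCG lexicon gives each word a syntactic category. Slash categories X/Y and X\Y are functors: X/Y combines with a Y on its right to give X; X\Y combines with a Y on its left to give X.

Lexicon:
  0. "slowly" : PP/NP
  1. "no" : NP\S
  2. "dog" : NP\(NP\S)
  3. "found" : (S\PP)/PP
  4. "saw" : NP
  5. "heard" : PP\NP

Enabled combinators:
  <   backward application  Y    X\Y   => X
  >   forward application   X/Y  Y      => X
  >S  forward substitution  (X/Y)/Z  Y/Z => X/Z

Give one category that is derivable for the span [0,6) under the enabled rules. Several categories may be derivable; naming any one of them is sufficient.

[0,6] S   <
  [0,3] PP   >
    [0,1] "slowly" : PP/NP
    [1,3] NP   <
      [1,2] "no" : NP\S
      [2,3] "dog" : NP\(NP\S)
  [3,6] S\PP   >
    [3,4] "found" : (S\PP)/PP
    [4,6] PP   <
      [4,5] "saw" : NP
      [5,6] "heard" : PP\NP

S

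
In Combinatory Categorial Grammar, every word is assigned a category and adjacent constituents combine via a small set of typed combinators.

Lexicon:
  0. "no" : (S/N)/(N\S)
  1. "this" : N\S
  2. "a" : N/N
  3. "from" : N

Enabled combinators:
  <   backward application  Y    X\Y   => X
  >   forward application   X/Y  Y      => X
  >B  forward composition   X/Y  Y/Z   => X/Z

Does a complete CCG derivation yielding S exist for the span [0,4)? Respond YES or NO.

YES

[0,4] S   >
  [0,3] S/N   >B
    [0,2] S/N   >
      [0,1] "no" : (S/N)/(N\S)
      [1,2] "this" : N\S
    [2,3] "a" : N/N
  [3,4] "from" : N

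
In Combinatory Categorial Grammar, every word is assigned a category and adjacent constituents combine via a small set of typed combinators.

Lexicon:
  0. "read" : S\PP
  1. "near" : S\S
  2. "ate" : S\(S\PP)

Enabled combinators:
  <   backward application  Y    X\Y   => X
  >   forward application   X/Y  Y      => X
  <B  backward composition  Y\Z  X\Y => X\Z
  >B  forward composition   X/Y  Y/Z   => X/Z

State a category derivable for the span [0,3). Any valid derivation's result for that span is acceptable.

[0,3] S   <
  [0,2] S\PP   <B
    [0,1] "read" : S\PP
    [1,2] "near" : S\S
  [2,3] "ate" : S\(S\PP)

S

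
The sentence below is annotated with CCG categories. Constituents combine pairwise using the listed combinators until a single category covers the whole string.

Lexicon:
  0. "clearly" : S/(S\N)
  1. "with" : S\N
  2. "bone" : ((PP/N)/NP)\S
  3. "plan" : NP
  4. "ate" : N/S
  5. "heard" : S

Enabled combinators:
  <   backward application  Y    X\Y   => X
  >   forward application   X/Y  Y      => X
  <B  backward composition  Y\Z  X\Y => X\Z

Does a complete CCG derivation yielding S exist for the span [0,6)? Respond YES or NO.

NO

S/(S\N) S\N ((PP/N)/NP)\S NP N/S S
CKY chart[0,6] = {PP}; S ∉ chart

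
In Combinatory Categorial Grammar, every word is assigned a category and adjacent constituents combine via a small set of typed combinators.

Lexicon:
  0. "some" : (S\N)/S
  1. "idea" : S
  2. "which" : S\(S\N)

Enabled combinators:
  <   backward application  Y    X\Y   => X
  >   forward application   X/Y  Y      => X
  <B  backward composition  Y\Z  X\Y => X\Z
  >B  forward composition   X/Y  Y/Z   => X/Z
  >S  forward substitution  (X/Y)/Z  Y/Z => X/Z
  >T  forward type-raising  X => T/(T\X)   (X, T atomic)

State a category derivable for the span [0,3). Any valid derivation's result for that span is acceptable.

S

[0,3] S   <
  [0,2] S\N   >
    [0,1] "some" : (S\N)/S
    [1,2] "idea" : S
  [2,3] "which" : S\(S\N)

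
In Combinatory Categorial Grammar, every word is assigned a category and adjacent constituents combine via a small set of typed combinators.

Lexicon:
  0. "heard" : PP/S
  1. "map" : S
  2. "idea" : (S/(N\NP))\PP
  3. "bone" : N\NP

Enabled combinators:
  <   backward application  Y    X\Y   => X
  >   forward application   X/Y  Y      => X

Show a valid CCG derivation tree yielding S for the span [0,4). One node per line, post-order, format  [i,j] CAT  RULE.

[0,4] S   >
  [0,3] S/(N\NP)   <
    [0,2] PP   >
      [0,1] "heard" : PP/S
      [1,2] "map" : S
    [2,3] "idea" : (S/(N\NP))\PP
  [3,4] "bone" : N\NP

[0,1] PP/S  lex  "heard"
[1,2] S  lex  "map"
[0,2] PP  >  k=1
[2,3] (S/(N\NP))\PP  lex  "idea"
[0,3] S/(N\NP)  <  k=2
[3,4] N\NP  lex  "bone"
[0,4] S  >  k=3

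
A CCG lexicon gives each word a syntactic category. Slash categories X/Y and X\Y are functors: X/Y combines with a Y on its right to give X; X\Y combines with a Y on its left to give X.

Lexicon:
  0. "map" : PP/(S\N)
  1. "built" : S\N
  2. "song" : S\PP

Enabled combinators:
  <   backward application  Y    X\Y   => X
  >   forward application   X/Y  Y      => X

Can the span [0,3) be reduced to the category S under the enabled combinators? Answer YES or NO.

[0,3] S   <
  [0,2] PP   >
    [0,1] "map" : PP/(S\N)
    [1,2] "built" : S\N
  [2,3] "song" : S\PP

YES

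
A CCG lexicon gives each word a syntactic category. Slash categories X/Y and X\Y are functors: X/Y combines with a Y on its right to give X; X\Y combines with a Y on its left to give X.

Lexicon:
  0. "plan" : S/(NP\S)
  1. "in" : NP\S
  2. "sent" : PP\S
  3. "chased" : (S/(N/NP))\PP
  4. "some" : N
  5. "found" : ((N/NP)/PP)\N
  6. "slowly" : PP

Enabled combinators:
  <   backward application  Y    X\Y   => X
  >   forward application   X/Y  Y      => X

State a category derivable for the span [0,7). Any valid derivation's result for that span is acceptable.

S

[0,7] S   >
  [0,4] S/(N/NP)   <
    [0,3] PP   <
      [0,2] S   >
        [0,1] "plan" : S/(NP\S)
        [1,2] "in" : NP\S
      [2,3] "sent" : PP\S
    [3,4] "chased" : (S/(N/NP))\PP
  [4,7] N/NP   >
    [4,6] (N/NP)/PP   <
      [4,5] "some" : N
      [5,6] "found" : ((N/NP)/PP)\N
    [6,7] "slowly" : PP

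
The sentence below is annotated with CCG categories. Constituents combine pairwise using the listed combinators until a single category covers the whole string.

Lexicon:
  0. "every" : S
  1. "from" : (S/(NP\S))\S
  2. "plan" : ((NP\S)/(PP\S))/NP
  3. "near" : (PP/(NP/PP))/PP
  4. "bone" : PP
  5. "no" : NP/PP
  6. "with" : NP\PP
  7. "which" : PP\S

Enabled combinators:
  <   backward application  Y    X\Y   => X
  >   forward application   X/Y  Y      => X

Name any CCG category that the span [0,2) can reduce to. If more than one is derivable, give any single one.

S/(NP\S)

[0,8] S   >
  [0,2] S/(NP\S)   <
    [0,1] "every" : S
    [1,2] "from" : (S/(NP\S))\S
  [2,8] NP\S   >
    [2,7] (NP\S)/(PP\S)   >
      [2,3] "plan" : ((NP\S)/(PP\S))/NP
      [3,7] NP   <
        [3,6] PP   >
          [3,5] PP/(NP/PP)   >
            [3,4] "near" : (PP/(NP/PP))/PP
            [4,5] "bone" : PP
          [5,6] "no" : NP/PP
        [6,7] "with" : NP\PP
    [7,8] "which" : PP\S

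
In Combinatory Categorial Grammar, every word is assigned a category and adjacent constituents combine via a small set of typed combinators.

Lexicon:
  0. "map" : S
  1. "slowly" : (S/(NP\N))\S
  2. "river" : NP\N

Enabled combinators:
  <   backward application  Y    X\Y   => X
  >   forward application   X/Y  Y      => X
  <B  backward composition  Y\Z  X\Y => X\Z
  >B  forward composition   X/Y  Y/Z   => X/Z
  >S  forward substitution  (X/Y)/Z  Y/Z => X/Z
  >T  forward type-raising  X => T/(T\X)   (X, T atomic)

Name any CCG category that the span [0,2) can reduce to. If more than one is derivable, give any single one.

S/(NP\N)

[0,3] S   >
  [0,2] S/(NP\N)   <
    [0,1] "map" : S
    [1,2] "slowly" : (S/(NP\N))\S
  [2,3] "river" : NP\N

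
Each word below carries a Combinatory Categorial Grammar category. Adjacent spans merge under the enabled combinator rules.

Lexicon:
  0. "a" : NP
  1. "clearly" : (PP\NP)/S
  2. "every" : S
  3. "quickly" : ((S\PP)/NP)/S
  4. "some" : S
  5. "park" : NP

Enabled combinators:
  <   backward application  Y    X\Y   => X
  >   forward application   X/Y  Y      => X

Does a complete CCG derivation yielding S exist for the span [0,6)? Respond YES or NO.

[0,6] S   <
  [0,3] PP   <
    [0,1] "a" : NP
    [1,3] PP\NP   >
      [1,2] "clearly" : (PP\NP)/S
      [2,3] "every" : S
  [3,6] S\PP   >
    [3,5] (S\PP)/NP   >
      [3,4] "quickly" : ((S\PP)/NP)/S
      [4,5] "some" : S
    [5,6] "park" : NP

YES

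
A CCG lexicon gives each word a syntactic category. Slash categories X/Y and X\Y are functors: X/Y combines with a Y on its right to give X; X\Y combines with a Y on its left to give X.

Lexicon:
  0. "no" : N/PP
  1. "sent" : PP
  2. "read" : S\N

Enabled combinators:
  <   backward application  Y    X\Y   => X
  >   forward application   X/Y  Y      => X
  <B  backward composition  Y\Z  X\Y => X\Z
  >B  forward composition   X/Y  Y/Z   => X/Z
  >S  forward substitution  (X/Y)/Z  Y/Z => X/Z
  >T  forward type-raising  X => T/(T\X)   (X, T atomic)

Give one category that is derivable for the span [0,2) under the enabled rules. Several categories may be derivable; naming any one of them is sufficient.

[0,3] S   <
  [0,2] N   >
    [0,1] "no" : N/PP
    [1,2] "sent" : PP
  [2,3] "read" : S\N

N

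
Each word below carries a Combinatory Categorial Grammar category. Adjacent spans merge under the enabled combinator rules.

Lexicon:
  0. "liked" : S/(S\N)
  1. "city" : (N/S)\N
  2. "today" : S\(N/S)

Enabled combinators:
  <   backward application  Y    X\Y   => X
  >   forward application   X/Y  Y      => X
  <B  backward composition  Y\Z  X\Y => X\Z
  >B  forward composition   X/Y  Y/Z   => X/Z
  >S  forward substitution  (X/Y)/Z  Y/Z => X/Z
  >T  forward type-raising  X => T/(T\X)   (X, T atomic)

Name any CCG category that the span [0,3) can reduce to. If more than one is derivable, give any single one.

S

[0,3] S   >
  [0,1] "liked" : S/(S\N)
  [1,3] S\N   <B
    [1,2] "city" : (N/S)\N
    [2,3] "today" : S\(N/S)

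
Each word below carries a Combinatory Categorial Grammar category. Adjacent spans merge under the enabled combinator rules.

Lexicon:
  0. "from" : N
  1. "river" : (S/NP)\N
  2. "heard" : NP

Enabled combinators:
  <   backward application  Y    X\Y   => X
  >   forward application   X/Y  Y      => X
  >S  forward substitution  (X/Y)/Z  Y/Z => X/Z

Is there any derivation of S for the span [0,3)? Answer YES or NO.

YES

[0,3] S   >
  [0,2] S/NP   <
    [0,1] "from" : N
    [1,2] "river" : (S/NP)\N
  [2,3] "heard" : NP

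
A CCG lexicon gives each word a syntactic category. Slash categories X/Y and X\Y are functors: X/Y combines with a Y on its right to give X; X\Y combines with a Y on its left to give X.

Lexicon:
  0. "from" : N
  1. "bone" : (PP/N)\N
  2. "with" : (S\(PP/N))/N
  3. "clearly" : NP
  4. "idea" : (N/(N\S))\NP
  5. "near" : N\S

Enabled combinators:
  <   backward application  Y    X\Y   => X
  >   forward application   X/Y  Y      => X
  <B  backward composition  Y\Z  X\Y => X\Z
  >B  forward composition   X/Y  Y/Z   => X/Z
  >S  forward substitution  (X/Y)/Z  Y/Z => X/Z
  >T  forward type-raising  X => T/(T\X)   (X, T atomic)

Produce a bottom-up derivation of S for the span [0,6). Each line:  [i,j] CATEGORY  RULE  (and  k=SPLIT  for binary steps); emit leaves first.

[0,6] S   >
  [0,1] S/(S\N)   >T
    [0,1] "from" : N
  [1,6] S\N   <B
    [1,2] "bone" : (PP/N)\N
    [2,6] S\(PP/N)   >
      [2,3] "with" : (S\(PP/N))/N
      [3,6] N   >
        [3,5] N/(N\S)   <
          [3,4] "clearly" : NP
          [4,5] "idea" : (N/(N\S))\NP
        [5,6] "near" : N\S

[0,1] N  lex  "from"
[0,1] S/(S\N)  >T
[1,2] (PP/N)\N  lex  "bone"
[2,3] (S\(PP/N))/N  lex  "with"
[3,4] NP  lex  "clearly"
[4,5] (N/(N\S))\NP  lex  "idea"
[3,5] N/(N\S)  <  k=4
[5,6] N\S  lex  "near"
[3,6] N  >  k=5
[2,6] S\(PP/N)  >  k=3
[1,6] S\N  <B  k=2
[0,6] S  >  k=1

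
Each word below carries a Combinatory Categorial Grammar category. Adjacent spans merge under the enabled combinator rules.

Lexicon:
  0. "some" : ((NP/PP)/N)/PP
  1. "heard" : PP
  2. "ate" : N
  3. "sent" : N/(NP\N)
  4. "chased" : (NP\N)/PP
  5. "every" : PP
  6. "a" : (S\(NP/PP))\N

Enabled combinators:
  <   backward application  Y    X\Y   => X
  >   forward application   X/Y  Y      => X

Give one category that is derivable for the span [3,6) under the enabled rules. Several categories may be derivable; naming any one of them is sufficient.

N

[0,7] S   <
  [0,3] NP/PP   >
    [0,2] (NP/PP)/N   >
      [0,1] "some" : ((NP/PP)/N)/PP
      [1,2] "heard" : PP
    [2,3] "ate" : N
  [3,7] S\(NP/PP)   <
    [3,6] N   >
      [3,4] "sent" : N/(NP\N)
      [4,6] NP\N   >
        [4,5] "chased" : (NP\N)/PP
        [5,6] "every" : PP
    [6,7] "a" : (S\(NP/PP))\N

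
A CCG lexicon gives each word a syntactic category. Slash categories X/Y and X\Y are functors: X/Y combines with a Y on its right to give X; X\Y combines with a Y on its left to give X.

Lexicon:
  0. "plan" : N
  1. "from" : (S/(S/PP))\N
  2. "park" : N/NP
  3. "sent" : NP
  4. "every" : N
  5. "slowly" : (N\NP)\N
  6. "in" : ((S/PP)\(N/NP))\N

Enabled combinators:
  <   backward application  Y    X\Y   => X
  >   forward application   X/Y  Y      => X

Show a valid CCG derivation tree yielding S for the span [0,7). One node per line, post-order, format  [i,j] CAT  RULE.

[0,7] S   >
  [0,2] S/(S/PP)   <
    [0,1] "plan" : N
    [1,2] "from" : (S/(S/PP))\N
  [2,7] S/PP   <
    [2,3] "park" : N/NP
    [3,7] (S/PP)\(N/NP)   <
      [3,6] N   <
        [3,4] "sent" : NP
        [4,6] N\NP   <
          [4,5] "every" : N
          [5,6] "slowly" : (N\NP)\N
      [6,7] "in" : ((S/PP)\(N/NP))\N

[0,1] N  lex  "plan"
[1,2] (S/(S/PP))\N  lex  "from"
[0,2] S/(S/PP)  <  k=1
[2,3] N/NP  lex  "park"
[3,4] NP  lex  "sent"
[4,5] N  lex  "every"
[5,6] (N\NP)\N  lex  "slowly"
[4,6] N\NP  <  k=5
[3,6] N  <  k=4
[6,7] ((S/PP)\(N/NP))\N  lex  "in"
[3,7] (S/PP)\(N/NP)  <  k=6
[2,7] S/PP  <  k=3
[0,7] S  >  k=2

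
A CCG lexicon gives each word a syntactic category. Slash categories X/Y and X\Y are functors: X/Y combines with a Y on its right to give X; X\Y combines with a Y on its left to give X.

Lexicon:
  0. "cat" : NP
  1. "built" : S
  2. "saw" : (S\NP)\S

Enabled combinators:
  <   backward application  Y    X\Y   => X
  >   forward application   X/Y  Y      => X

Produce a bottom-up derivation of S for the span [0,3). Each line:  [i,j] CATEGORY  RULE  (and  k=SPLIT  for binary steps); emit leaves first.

[0,3] S   <
  [0,1] "cat" : NP
  [1,3] S\NP   <
    [1,2] "built" : S
    [2,3] "saw" : (S\NP)\S

[0,1] NP  lex  "cat"
[1,2] S  lex  "built"
[2,3] (S\NP)\S  lex  "saw"
[1,3] S\NP  <  k=2
[0,3] S  <  k=1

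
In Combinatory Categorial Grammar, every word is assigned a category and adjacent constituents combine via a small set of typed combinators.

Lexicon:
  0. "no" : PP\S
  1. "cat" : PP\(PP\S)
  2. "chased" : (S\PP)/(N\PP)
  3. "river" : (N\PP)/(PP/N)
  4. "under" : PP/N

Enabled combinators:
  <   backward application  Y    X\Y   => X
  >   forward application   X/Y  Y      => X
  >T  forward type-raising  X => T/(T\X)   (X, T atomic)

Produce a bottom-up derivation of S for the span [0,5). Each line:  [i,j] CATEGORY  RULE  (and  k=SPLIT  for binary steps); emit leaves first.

[0,5] S   <
  [0,2] PP   <
    [0,1] "no" : PP\S
    [1,2] "cat" : PP\(PP\S)
  [2,5] S\PP   >
    [2,3] "chased" : (S\PP)/(N\PP)
    [3,5] N\PP   >
      [3,4] "river" : (N\PP)/(PP/N)
      [4,5] "under" : PP/N

[0,1] PP\S  lex  "no"
[1,2] PP\(PP\S)  lex  "cat"
[0,2] PP  <  k=1
[2,3] (S\PP)/(N\PP)  lex  "chased"
[3,4] (N\PP)/(PP/N)  lex  "river"
[4,5] PP/N  lex  "under"
[3,5] N\PP  >  k=4
[2,5] S\PP  >  k=3
[0,5] S  <  k=2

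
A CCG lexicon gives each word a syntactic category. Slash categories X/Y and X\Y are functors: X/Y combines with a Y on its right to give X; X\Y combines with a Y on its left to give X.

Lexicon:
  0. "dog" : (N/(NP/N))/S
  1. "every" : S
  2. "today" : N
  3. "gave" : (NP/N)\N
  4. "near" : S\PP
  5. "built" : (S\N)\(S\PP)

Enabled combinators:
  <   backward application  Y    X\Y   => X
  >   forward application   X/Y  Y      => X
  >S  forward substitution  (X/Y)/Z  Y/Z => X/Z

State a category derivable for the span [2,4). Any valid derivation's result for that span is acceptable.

[0,6] S   <
  [0,4] N   >
    [0,2] N/(NP/N)   >
      [0,1] "dog" : (N/(NP/N))/S
      [1,2] "every" : S
    [2,4] NP/N   <
      [2,3] "today" : N
      [3,4] "gave" : (NP/N)\N
  [4,6] S\N   <
    [4,5] "near" : S\PP
    [5,6] "built" : (S\N)\(S\PP)

NP/N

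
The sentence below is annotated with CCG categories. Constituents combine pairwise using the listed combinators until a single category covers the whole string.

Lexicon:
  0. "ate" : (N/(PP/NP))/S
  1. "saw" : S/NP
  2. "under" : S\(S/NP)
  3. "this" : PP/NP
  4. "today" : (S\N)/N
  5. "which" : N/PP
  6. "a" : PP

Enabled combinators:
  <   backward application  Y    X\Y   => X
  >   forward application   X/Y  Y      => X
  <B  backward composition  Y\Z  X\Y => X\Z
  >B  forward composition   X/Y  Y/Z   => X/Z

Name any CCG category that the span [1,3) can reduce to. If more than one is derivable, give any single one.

[0,7] S   <
  [0,4] N   >
    [0,3] N/(PP/NP)   >
      [0,1] "ate" : (N/(PP/NP))/S
      [1,3] S   <
        [1,2] "saw" : S/NP
        [2,3] "under" : S\(S/NP)
    [3,4] "this" : PP/NP
  [4,7] S\N   >
    [4,5] "today" : (S\N)/N
    [5,7] N   >
      [5,6] "which" : N/PP
      [6,7] "a" : PP

S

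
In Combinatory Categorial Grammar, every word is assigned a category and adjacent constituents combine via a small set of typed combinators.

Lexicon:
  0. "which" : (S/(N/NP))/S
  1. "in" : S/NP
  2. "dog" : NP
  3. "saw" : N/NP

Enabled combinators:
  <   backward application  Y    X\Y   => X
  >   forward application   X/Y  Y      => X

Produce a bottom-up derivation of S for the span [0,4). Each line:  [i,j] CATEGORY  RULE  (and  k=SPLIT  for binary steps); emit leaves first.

[0,1] (S/(N/NP))/S  lex  "which"
[1,2] S/NP  lex  "in"
[2,3] NP  lex  "dog"
[1,3] S  >  k=2
[0,3] S/(N/NP)  >  k=1
[3,4] N/NP  lex  "saw"
[0,4] S  >  k=3

[0,4] S   >
  [0,3] S/(N/NP)   >
    [0,1] "which" : (S/(N/NP))/S
    [1,3] S   >
      [1,2] "in" : S/NP
      [2,3] "dog" : NP
  [3,4] "saw" : N/NP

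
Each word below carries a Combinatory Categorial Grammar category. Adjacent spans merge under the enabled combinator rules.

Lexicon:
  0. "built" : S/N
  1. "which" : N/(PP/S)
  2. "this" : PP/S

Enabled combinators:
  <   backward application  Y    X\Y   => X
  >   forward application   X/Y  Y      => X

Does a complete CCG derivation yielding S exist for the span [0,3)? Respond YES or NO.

YES

[0,3] S   >
  [0,1] "built" : S/N
  [1,3] N   >
    [1,2] "which" : N/(PP/S)
    [2,3] "this" : PP/S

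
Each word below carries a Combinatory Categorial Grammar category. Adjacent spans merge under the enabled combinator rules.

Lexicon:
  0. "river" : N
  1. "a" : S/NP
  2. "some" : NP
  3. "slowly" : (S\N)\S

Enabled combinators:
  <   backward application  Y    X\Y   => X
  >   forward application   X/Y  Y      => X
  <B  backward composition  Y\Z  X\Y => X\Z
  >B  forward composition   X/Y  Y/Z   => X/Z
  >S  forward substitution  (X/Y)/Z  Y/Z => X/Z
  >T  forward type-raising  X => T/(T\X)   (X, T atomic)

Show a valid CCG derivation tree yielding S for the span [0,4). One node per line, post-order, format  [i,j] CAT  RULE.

[0,4] S   >
  [0,1] S/(S\N)   >T
    [0,1] "river" : N
  [1,4] S\N   <
    [1,3] S   >
      [1,2] "a" : S/NP
      [2,3] "some" : NP
    [3,4] "slowly" : (S\N)\S

[0,1] N  lex  "river"
[0,1] S/(S\N)  >T
[1,2] S/NP  lex  "a"
[2,3] NP  lex  "some"
[1,3] S  >  k=2
[3,4] (S\N)\S  lex  "slowly"
[1,4] S\N  <  k=3
[0,4] S  >  k=1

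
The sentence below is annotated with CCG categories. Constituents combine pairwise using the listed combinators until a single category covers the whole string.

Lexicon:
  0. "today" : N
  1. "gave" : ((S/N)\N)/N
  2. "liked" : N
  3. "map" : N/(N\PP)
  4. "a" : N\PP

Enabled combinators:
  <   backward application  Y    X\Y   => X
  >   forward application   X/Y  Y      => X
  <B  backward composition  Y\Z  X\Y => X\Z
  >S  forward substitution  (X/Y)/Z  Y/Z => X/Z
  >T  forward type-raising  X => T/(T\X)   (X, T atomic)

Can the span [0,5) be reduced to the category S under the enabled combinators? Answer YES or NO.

YES

[0,5] S   >
  [0,3] S/N   <
    [0,1] "today" : N
    [1,3] (S/N)\N   >
      [1,2] "gave" : ((S/N)\N)/N
      [2,3] "liked" : N
  [3,5] N   >
    [3,4] "map" : N/(N\PP)
    [4,5] "a" : N\PP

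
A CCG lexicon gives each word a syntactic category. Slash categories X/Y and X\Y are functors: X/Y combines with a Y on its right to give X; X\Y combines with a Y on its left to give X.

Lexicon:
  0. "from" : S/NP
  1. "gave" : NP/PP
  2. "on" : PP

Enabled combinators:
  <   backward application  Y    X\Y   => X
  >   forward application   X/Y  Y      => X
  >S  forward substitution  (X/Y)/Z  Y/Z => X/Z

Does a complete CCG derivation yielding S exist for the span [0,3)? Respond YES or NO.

YES

[0,3] S   >
  [0,1] "from" : S/NP
  [1,3] NP   >
    [1,2] "gave" : NP/PP
    [2,3] "on" : PP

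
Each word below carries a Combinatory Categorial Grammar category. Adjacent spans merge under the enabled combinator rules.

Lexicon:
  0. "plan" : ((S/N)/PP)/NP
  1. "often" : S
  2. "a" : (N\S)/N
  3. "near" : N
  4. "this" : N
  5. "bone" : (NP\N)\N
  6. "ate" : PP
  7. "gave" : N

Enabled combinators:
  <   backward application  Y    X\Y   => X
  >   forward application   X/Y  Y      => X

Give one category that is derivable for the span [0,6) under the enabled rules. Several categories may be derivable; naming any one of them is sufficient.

(S/N)/PP

[0,8] S   >
  [0,7] S/N   >
    [0,6] (S/N)/PP   >
      [0,1] "plan" : ((S/N)/PP)/NP
      [1,6] NP   <
        [1,4] N   <
          [1,2] "often" : S
          [2,4] N\S   >
            [2,3] "a" : (N\S)/N
            [3,4] "near" : N
        [4,6] NP\N   <
          [4,5] "this" : N
          [5,6] "bone" : (NP\N)\N
    [6,7] "ate" : PP
  [7,8] "gave" : N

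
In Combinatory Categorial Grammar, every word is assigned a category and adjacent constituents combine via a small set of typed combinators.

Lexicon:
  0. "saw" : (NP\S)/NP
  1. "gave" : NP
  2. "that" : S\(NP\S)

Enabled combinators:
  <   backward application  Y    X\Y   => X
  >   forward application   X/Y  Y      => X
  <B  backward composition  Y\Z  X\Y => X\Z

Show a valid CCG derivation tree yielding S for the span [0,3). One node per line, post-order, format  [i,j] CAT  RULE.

[0,1] (NP\S)/NP  lex  "saw"
[1,2] NP  lex  "gave"
[0,2] NP\S  >  k=1
[2,3] S\(NP\S)  lex  "that"
[0,3] S  <  k=2

[0,3] S   <
  [0,2] NP\S   >
    [0,1] "saw" : (NP\S)/NP
    [1,2] "gave" : NP
  [2,3] "that" : S\(NP\S)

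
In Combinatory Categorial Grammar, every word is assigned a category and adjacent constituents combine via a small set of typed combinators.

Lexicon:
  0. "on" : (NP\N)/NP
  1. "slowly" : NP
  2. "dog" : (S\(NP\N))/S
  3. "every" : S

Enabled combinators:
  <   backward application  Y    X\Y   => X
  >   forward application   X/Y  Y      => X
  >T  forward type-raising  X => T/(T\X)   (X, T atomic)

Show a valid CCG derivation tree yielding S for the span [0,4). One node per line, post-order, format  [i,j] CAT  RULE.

[0,1] (NP\N)/NP  lex  "on"
[1,2] NP  lex  "slowly"
[0,2] NP\N  >  k=1
[2,3] (S\(NP\N))/S  lex  "dog"
[3,4] S  lex  "every"
[2,4] S\(NP\N)  >  k=3
[0,4] S  <  k=2

[0,4] S   <
  [0,2] NP\N   >
    [0,1] "on" : (NP\N)/NP
    [1,2] "slowly" : NP
  [2,4] S\(NP\N)   >
    [2,3] "dog" : (S\(NP\N))/S
    [3,4] "every" : S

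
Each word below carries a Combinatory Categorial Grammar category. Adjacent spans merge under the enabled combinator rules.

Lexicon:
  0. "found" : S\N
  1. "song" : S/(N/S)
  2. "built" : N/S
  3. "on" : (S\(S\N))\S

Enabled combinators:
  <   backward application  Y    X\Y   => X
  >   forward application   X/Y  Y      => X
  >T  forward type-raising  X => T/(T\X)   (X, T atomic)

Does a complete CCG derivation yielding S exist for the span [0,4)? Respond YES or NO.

[0,4] S   <
  [0,1] "found" : S\N
  [1,4] S\(S\N)   <
    [1,3] S   >
      [1,2] "song" : S/(N/S)
      [2,3] "built" : N/S
    [3,4] "on" : (S\(S\N))\S

YES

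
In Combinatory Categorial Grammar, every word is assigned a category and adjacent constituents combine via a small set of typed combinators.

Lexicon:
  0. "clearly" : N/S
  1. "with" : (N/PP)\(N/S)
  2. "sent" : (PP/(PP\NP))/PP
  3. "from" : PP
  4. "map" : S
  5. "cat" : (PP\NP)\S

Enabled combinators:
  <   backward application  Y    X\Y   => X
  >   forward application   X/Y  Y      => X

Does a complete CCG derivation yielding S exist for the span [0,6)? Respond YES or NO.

N/S (N/PP)\(N/S) (PP/(PP\NP))/PP PP S (PP\NP)\S
CKY chart[0,6] = {N}; S ∉ chart

NO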